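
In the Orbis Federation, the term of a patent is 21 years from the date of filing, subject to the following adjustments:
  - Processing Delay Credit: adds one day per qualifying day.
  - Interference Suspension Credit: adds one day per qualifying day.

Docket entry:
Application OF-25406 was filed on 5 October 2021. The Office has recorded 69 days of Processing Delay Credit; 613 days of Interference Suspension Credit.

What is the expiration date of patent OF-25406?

Base term: filing date + 21 years → 5 October 2042.
Processing Delay Credit: +69 days → 13 December 2042.
Interference Suspension Credit: +613 days → 17 August 2044.

2044-08-17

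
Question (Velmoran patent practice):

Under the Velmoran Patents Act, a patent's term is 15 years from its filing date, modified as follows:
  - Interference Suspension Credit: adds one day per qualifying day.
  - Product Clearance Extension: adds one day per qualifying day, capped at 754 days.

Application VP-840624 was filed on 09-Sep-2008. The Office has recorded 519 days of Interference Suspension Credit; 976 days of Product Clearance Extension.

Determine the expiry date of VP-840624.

Base term: filing date + 15 years → 9 September 2023.
Interference Suspension Credit: +519 days → 9 February 2025.
Product Clearance Extension: 976 days claimed exceeds the 754-day cap, so +754 days → 5 March 2027.

2027-03-05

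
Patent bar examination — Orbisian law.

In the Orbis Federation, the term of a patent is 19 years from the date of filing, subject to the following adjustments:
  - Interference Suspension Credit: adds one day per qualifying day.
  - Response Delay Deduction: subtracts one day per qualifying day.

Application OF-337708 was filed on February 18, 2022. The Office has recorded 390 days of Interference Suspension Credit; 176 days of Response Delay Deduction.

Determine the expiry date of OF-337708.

Base term: filing date + 19 years → 18 February 2041.
Interference Suspension Credit: +390 days → 15 March 2042.
Response Delay Deduction: −176 days → 20 September 2041.

2041-09-20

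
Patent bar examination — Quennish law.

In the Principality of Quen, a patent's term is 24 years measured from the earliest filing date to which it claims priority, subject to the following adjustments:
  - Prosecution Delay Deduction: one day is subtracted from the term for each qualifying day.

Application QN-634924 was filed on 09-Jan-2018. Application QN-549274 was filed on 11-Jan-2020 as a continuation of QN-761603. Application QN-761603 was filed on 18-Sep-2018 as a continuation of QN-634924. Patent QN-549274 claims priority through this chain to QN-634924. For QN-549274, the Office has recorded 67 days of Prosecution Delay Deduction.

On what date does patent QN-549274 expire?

Earliest priority filing: 9 January 2018.
Base term: 9 January 2018 + 24 years → 9 January 2042.
Prosecution Delay Deduction: −67 days → 3 November 2041.

2041-11-03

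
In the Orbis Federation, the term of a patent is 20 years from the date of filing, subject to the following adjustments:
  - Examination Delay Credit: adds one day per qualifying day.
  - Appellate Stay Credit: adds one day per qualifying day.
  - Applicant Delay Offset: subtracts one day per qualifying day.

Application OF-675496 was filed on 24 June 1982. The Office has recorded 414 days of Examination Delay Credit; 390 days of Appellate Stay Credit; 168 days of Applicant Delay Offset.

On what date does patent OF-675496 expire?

Base term: filing date + 20 years → 24 June 2002.
Examination Delay Credit: +414 days → 12 August 2003.
Appellate Stay Credit: +390 days → 5 September 2004.
Applicant Delay Offset: −168 days → 21 March 2004.

March 21, 2004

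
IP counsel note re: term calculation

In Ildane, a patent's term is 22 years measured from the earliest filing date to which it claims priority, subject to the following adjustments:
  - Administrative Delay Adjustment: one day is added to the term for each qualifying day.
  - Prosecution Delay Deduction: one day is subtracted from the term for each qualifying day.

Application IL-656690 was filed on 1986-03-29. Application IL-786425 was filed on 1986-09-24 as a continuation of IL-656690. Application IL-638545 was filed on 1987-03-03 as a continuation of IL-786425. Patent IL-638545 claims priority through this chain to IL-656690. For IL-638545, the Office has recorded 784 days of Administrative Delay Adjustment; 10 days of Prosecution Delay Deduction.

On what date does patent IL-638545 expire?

2010-05-12

Earliest priority filing: 29 March 1986.
Base term: 29 March 1986 + 22 years → 29 March 2008.
Administrative Delay Adjustment: +784 days → 22 May 2010.
Prosecution Delay Deduction: −10 days → 12 May 2010.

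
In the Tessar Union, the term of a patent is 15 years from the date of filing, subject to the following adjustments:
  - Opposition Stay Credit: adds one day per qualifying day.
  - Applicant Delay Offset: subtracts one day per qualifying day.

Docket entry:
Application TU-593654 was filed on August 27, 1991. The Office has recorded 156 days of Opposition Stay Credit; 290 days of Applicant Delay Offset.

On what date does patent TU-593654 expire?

Base term: filing date + 15 years → 27 August 2006.
Opposition Stay Credit: +156 days → 30 January 2007.
Applicant Delay Offset: −290 days → 15 April 2006.

2006-04-15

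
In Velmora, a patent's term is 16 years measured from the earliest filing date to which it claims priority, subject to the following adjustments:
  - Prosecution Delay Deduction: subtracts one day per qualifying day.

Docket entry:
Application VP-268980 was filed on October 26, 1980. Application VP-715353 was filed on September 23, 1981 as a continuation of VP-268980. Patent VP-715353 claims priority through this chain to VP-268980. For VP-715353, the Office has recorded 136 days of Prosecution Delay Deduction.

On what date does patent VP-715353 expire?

June 12, 1996

Earliest priority filing: 26 October 1980.
Base term: 26 October 1980 + 16 years → 26 October 1996.
Prosecution Delay Deduction: −136 days → 12 June 1996.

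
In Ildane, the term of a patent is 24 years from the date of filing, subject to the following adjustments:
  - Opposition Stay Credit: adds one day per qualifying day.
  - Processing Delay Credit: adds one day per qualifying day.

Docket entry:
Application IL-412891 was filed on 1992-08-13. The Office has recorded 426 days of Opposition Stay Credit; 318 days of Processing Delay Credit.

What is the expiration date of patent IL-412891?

August 27, 2018

Base term: filing date + 24 years → 13 August 2016.
Opposition Stay Credit: +426 days → 13 October 2017.
Processing Delay Credit: +318 days → 27 August 2018.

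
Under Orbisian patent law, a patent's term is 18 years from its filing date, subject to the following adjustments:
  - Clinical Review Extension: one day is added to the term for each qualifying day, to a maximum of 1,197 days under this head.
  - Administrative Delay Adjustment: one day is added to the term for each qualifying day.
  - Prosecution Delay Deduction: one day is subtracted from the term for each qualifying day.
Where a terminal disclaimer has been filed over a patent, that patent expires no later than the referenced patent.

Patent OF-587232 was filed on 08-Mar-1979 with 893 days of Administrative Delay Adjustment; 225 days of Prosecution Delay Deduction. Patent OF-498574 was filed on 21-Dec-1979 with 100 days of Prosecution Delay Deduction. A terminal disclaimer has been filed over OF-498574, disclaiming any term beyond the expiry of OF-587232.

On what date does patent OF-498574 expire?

September 12, 1997

Natural term of OF-498574:
  Base: filing + 18 years → 21 December 1997.
  Prosecution Delay Deduction: −100 days → 12 September 1997.
Expiry of referenced patent OF-587232:
  Base: filing + 18 years → 8 March 1997.
  Administrative Delay Adjustment: +893 days → 18 August 1999.
  Prosecution Delay Deduction: −225 days → 5 January 1999.
Terminal disclaimer: OF-498574 expires on the earlier of 12 September 1997 and 5 January 1999.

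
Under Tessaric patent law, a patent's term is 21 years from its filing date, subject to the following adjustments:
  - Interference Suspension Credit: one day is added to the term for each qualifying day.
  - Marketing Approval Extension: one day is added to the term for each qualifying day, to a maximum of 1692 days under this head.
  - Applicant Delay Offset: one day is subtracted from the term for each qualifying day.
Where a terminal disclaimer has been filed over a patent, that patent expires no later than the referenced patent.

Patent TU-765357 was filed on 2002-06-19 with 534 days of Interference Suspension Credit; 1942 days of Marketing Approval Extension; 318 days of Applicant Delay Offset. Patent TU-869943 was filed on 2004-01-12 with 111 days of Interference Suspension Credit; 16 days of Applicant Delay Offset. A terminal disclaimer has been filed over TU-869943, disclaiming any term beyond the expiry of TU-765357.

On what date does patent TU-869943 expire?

Natural term of TU-869943:
  Base: filing + 21 years → 12 January 2025.
  Interference Suspension Credit: +111 days → 3 May 2025.
  Applicant Delay Offset: −16 days → 17 April 2025.
Expiry of referenced patent TU-765357:
  Base: filing + 21 years → 19 June 2023.
  Interference Suspension Credit: +534 days → 4 December 2024.
  Marketing Approval Extension: 1942 days claimed exceeds the 1692-day cap, so +1692 days → 23 July 2029.
  Applicant Delay Offset: −318 days → 8 September 2028.
Terminal disclaimer: TU-869943 expires on the earlier of 17 April 2025 and 8 September 2028.

2025-04-17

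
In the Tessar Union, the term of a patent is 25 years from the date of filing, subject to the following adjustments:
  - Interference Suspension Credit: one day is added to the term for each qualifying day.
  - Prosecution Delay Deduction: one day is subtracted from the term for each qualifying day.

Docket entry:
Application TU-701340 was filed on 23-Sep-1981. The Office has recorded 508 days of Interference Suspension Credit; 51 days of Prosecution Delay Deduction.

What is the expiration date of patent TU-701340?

December 24, 2007

Base term: filing date + 25 years → 23 September 2006.
Interference Suspension Credit: +508 days → 13 February 2008.
Prosecution Delay Deduction: −51 days → 24 December 2007.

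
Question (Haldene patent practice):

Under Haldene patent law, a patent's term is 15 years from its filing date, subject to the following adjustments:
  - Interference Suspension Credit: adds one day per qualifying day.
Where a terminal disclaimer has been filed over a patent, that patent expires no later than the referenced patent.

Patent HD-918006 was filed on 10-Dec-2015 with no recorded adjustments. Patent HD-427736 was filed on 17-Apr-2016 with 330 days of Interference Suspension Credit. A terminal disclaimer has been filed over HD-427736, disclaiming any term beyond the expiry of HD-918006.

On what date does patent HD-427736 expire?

Natural term of HD-427736:
  Base: filing + 15 years → 17 April 2031.
  Interference Suspension Credit: +330 days → 12 March 2032.
Expiry of referenced patent HD-918006:
  Base: filing + 15 years → 10 December 2030.
Terminal disclaimer: HD-427736 expires on the earlier of 12 March 2032 and 10 December 2030.

December 10, 2030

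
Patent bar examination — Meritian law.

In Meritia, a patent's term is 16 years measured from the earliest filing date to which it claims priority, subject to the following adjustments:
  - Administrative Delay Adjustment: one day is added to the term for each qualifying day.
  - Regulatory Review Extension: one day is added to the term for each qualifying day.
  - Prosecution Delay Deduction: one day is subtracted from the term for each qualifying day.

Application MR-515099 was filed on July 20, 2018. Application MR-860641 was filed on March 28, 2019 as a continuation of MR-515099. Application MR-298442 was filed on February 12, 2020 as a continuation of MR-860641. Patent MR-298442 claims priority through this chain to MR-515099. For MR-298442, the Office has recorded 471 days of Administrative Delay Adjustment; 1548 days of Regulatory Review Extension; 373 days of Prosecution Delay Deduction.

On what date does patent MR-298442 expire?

Earliest priority filing: 20 July 2018.
Base term: 20 July 2018 + 16 years → 20 July 2034.
Administrative Delay Adjustment: +471 days → 3 November 2035.
Regulatory Review Extension: +1548 days → 29 January 2040.
Prosecution Delay Deduction: −373 days → 21 January 2039.

2039-01-21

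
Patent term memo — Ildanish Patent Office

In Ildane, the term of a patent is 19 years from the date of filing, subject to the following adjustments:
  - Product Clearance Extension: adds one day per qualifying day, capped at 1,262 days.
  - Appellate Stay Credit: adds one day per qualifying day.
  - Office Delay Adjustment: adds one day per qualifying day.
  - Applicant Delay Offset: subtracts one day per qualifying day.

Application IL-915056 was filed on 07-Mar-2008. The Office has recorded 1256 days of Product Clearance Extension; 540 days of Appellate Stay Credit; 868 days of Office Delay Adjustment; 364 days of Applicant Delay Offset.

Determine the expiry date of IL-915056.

2033-06-23

Base term: filing date + 19 years → 7 March 2027.
Product Clearance Extension: 1256 days (within the 1262-day cap) → +1256 days → 14 August 2030.
Appellate Stay Credit: +540 days → 5 February 2032.
Office Delay Adjustment: +868 days → 22 June 2034.
Applicant Delay Offset: −364 days → 23 June 2033.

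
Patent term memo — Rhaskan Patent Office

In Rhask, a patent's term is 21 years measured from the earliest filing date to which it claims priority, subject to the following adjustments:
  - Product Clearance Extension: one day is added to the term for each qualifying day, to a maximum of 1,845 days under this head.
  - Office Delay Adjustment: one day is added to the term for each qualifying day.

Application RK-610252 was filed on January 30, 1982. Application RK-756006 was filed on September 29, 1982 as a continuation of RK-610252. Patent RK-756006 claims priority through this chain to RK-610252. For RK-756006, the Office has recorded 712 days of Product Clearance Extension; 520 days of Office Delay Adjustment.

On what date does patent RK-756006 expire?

Earliest priority filing: 30 January 1982.
Base term: 30 January 1982 + 21 years → 30 January 2003.
Product Clearance Extension: 712 days (within the 1845-day cap) → +712 days → 11 January 2005.
Office Delay Adjustment: +520 days → 15 June 2006.

June 15, 2006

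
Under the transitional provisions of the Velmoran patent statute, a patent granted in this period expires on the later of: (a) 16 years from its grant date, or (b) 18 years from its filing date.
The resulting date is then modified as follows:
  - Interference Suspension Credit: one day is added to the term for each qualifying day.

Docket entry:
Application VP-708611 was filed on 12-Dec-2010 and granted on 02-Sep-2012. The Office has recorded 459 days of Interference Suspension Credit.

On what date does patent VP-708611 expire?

2030-03-16

(a) grant + 16 years → 2 September 2028.
(b) filing + 18 years → 12 December 2028.
Later of the two: 12 December 2028.
Interference Suspension Credit: +459 days → 16 March 2030.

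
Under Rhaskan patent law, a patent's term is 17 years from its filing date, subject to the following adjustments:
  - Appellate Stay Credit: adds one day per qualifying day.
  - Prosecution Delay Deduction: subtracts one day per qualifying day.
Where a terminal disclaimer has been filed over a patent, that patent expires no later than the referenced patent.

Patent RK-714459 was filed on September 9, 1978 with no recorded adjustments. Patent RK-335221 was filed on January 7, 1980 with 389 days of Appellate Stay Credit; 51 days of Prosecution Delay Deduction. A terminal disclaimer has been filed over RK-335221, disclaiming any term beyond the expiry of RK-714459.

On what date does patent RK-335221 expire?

Natural term of RK-335221:
  Base: filing + 17 years → 7 January 1997.
  Appellate Stay Credit: +389 days → 31 January 1998.
  Prosecution Delay Deduction: −51 days → 11 December 1997.
Expiry of referenced patent RK-714459:
  Base: filing + 17 years → 9 September 1995.
Terminal disclaimer: RK-335221 expires on the earlier of 11 December 1997 and 9 September 1995.

September 9, 1995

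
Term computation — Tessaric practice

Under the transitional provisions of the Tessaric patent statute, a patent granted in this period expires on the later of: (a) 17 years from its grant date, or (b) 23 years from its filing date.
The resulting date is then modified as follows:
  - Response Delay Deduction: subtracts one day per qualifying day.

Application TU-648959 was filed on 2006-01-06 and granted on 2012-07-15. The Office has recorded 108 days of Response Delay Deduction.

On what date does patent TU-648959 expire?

March 29, 2029

(a) grant + 17 years → 15 July 2029.
(b) filing + 23 years → 6 January 2029.
Later of the two: 15 July 2029.
Response Delay Deduction: −108 days → 29 March 2029.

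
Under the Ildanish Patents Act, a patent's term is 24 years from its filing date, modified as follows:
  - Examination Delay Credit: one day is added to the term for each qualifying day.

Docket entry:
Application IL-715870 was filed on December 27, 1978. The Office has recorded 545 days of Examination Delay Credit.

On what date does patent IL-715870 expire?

June 24, 2004

Base term: filing date + 24 years → 27 December 2002.
Examination Delay Credit: +545 days → 24 June 2004.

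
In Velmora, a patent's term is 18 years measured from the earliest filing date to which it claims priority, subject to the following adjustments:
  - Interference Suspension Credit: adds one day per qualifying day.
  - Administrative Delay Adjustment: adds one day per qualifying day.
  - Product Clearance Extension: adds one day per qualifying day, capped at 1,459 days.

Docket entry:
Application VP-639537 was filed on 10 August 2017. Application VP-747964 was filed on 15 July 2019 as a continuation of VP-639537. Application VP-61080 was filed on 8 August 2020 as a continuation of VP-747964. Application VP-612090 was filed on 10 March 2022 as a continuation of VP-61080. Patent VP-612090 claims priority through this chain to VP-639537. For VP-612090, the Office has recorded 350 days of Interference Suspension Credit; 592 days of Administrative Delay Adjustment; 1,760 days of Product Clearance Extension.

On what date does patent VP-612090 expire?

March 7, 2042

Earliest priority filing: 10 August 2017.
Base term: 10 August 2017 + 18 years → 10 August 2035.
Interference Suspension Credit: +350 days → 25 July 2036.
Administrative Delay Adjustment: +592 days → 9 March 2038.
Product Clearance Extension: 1760 days claimed exceeds the 1459-day cap, so +1459 days → 7 March 2042.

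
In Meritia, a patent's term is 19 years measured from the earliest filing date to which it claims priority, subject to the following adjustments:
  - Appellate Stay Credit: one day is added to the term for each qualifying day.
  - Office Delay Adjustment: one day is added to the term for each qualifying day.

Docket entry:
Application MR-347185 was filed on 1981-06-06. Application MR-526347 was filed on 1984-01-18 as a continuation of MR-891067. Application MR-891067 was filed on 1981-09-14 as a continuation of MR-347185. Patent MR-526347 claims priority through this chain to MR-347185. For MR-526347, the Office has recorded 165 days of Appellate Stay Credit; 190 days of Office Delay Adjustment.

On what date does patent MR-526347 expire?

Earliest priority filing: 6 June 1981.
Base term: 6 June 1981 + 19 years → 6 June 2000.
Appellate Stay Credit: +165 days → 18 November 2000.
Office Delay Adjustment: +190 days → 27 May 2001.

2001-05-27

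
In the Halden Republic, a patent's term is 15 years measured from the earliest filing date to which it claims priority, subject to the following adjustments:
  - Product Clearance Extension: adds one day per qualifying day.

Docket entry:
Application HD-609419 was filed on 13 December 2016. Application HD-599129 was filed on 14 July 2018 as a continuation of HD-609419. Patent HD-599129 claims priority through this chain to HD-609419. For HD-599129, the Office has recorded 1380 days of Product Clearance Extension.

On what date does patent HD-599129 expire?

2035-09-23

Earliest priority filing: 13 December 2016.
Base term: 13 December 2016 + 15 years → 13 December 2031.
Product Clearance Extension: +1380 days → 23 September 2035.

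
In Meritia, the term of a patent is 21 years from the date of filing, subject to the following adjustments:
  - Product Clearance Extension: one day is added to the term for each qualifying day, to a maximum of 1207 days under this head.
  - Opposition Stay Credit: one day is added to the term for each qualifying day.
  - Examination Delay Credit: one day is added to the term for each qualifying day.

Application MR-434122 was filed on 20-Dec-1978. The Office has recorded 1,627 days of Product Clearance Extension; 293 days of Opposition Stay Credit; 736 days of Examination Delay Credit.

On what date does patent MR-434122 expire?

February 2, 2006

Base term: filing date + 21 years → 20 December 1999.
Product Clearance Extension: 1627 days claimed exceeds the 1207-day cap, so +1207 days → 10 April 2003.
Opposition Stay Credit: +293 days → 28 January 2004.
Examination Delay Credit: +736 days → 2 February 2006.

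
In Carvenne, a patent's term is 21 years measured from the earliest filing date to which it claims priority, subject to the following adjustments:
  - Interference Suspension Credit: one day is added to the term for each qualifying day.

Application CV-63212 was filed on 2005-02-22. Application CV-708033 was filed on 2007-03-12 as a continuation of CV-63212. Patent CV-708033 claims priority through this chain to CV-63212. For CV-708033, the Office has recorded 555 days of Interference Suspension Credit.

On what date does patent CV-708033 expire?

Earliest priority filing: 22 February 2005.
Base term: 22 February 2005 + 21 years → 22 February 2026.
Interference Suspension Credit: +555 days → 31 August 2027.

August 31, 2027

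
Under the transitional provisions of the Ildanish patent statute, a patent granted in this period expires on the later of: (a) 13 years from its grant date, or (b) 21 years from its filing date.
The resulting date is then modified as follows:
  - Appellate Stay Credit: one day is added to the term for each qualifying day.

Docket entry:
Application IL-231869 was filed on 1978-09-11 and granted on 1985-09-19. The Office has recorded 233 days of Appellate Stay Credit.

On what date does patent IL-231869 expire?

2000-05-01

(a) grant + 13 years → 19 September 1998.
(b) filing + 21 years → 11 September 1999.
Later of the two: 11 September 1999.
Appellate Stay Credit: +233 days → 1 May 2000.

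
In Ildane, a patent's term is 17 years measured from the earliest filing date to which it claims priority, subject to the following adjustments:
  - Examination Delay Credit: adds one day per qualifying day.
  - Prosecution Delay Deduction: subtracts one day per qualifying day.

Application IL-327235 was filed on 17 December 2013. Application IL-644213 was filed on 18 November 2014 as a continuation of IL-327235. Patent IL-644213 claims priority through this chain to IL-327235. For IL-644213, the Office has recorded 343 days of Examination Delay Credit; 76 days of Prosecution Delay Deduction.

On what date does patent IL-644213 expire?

September 10, 2031

Earliest priority filing: 17 December 2013.
Base term: 17 December 2013 + 17 years → 17 December 2030.
Examination Delay Credit: +343 days → 25 November 2031.
Prosecution Delay Deduction: −76 days → 10 September 2031.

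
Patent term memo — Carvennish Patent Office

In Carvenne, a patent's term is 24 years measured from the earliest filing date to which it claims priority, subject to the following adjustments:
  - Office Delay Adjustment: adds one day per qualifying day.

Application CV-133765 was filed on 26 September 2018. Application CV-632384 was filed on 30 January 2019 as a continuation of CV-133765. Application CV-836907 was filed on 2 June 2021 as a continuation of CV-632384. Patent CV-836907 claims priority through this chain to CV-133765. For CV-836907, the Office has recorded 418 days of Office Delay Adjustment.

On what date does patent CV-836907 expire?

2043-11-18

Earliest priority filing: 26 September 2018.
Base term: 26 September 2018 + 24 years → 26 September 2042.
Office Delay Adjustment: +418 days → 18 November 2043.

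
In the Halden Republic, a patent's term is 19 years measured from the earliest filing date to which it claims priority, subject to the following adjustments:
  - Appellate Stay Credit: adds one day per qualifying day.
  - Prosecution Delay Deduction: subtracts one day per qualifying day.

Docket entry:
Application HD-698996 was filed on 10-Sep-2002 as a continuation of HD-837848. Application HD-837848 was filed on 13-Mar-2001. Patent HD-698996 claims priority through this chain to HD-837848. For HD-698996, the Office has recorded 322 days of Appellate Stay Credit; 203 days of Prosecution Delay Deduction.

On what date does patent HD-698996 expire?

July 10, 2020

Earliest priority filing: 13 March 2001.
Base term: 13 March 2001 + 19 years → 13 March 2020.
Appellate Stay Credit: +322 days → 29 January 2021.
Prosecution Delay Deduction: −203 days → 10 July 2020.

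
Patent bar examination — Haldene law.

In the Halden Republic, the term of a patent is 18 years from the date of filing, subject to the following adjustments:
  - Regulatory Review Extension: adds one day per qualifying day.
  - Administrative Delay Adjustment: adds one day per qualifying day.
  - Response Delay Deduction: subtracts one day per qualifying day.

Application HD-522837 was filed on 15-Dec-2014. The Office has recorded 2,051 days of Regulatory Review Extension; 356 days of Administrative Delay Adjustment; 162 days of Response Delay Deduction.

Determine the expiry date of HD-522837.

February 7, 2039

Base term: filing date + 18 years → 15 December 2032.
Regulatory Review Extension: +2051 days → 28 July 2038.
Administrative Delay Adjustment: +356 days → 19 July 2039.
Response Delay Deduction: −162 days → 7 February 2039.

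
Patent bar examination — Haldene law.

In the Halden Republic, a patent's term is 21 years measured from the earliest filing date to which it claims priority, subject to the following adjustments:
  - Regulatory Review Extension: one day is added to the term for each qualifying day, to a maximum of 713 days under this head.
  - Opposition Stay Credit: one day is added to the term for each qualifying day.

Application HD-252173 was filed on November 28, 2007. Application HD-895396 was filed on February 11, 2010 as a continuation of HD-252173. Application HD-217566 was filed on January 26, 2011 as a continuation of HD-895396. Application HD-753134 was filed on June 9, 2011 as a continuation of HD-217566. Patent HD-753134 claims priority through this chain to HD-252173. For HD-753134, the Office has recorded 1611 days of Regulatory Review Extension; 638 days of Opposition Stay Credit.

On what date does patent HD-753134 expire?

Earliest priority filing: 28 November 2007.
Base term: 28 November 2007 + 21 years → 28 November 2028.
Regulatory Review Extension: 1611 days claimed exceeds the 713-day cap, so +713 days → 11 November 2030.
Opposition Stay Credit: +638 days → 10 August 2032.

August 10, 2032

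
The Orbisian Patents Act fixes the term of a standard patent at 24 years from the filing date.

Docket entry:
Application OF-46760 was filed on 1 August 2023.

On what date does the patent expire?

Filing date + 24 years → 1 August 2047.

2047-08-01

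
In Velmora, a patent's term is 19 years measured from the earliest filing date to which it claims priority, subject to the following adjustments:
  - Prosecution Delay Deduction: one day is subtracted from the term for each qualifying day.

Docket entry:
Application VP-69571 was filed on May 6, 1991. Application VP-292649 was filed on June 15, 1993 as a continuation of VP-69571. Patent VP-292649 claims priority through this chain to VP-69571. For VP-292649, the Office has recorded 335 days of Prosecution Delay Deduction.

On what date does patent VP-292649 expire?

June 5, 2009

Earliest priority filing: 6 May 1991.
Base term: 6 May 1991 + 19 years → 6 May 2010.
Prosecution Delay Deduction: −335 days → 5 June 2009.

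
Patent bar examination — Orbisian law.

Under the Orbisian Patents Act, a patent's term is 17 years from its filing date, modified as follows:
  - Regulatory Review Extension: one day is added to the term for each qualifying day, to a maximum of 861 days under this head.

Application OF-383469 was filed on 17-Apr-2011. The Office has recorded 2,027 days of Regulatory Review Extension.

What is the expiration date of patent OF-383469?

August 26, 2030

Base term: filing date + 17 years → 17 April 2028.
Regulatory Review Extension: 2027 days claimed exceeds the 861-day cap, so +861 days → 26 August 2030.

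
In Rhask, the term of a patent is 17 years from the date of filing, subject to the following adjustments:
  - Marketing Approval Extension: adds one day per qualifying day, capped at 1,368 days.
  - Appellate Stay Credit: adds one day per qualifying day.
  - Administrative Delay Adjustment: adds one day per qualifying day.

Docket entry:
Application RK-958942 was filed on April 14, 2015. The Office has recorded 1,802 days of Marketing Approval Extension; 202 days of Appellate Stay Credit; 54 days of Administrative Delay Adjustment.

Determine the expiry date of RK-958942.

September 24, 2036

Base term: filing date + 17 years → 14 April 2032.
Marketing Approval Extension: 1802 days claimed exceeds the 1368-day cap, so +1368 days → 12 January 2036.
Appellate Stay Credit: +202 days → 1 August 2036.
Administrative Delay Adjustment: +54 days → 24 September 2036.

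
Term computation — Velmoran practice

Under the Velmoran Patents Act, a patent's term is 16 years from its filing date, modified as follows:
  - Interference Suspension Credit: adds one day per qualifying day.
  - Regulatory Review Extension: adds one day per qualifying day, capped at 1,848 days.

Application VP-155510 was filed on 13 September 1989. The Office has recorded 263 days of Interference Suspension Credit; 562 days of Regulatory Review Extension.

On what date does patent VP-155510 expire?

2007-12-17

Base term: filing date + 16 years → 13 September 2005.
Interference Suspension Credit: +263 days → 3 June 2006.
Regulatory Review Extension: 562 days (within the 1848-day cap) → +562 days → 17 December 2007.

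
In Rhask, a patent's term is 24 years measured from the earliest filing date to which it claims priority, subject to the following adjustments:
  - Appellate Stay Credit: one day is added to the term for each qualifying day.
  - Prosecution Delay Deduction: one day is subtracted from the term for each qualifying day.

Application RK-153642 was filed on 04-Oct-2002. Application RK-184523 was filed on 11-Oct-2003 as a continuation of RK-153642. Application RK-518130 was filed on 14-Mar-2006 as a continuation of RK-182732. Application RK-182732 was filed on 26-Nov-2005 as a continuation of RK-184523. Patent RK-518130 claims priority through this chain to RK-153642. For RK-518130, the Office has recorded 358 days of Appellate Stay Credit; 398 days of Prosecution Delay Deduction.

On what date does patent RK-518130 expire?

Earliest priority filing: 4 October 2002.
Base term: 4 October 2002 + 24 years → 4 October 2026.
Appellate Stay Credit: +358 days → 27 September 2027.
Prosecution Delay Deduction: −398 days → 25 August 2026.

2026-08-25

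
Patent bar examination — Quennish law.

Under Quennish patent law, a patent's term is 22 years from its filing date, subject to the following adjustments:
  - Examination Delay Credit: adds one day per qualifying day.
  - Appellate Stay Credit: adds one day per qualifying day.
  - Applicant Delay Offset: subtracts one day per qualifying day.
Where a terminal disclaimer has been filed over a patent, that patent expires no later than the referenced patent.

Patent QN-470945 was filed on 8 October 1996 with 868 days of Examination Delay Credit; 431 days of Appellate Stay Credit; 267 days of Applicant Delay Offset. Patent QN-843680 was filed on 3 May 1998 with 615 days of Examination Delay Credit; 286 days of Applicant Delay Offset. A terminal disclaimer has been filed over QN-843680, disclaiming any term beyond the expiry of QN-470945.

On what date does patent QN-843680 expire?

2021-03-28

Natural term of QN-843680:
  Base: filing + 22 years → 3 May 2020.
  Examination Delay Credit: +615 days → 8 January 2022.
  Applicant Delay Offset: −286 days → 28 March 2021.
Expiry of referenced patent QN-470945:
  Base: filing + 22 years → 8 October 2018.
  Examination Delay Credit: +868 days → 22 February 2021.
  Appellate Stay Credit: +431 days → 29 April 2022.
  Applicant Delay Offset: −267 days → 5 August 2021.
Terminal disclaimer: QN-843680 expires on the earlier of 28 March 2021 and 5 August 2021.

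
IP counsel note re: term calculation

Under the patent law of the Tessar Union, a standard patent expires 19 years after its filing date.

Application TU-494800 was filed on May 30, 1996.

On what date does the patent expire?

May 30, 2015

Filing date + 19 years → 30 May 2015.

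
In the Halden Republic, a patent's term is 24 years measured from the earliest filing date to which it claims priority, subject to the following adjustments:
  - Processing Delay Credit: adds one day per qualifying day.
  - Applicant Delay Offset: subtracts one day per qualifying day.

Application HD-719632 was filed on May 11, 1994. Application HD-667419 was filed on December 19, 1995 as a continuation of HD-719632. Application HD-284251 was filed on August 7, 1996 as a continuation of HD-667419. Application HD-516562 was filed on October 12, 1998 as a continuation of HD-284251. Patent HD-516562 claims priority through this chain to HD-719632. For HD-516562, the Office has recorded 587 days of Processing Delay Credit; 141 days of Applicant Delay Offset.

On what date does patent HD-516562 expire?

Earliest priority filing: 11 May 1994.
Base term: 11 May 1994 + 24 years → 11 May 2018.
Processing Delay Credit: +587 days → 19 December 2019.
Applicant Delay Offset: −141 days → 31 July 2019.

July 31, 2019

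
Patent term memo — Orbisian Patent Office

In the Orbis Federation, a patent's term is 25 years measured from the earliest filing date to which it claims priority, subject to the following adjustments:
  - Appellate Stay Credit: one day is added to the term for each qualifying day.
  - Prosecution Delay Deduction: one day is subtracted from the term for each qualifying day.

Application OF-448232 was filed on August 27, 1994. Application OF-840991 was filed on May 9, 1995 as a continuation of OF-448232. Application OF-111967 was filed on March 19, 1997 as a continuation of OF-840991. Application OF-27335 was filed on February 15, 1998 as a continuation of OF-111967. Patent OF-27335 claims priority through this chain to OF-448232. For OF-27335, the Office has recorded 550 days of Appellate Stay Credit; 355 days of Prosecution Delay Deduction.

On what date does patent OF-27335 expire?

Earliest priority filing: 27 August 1994.
Base term: 27 August 1994 + 25 years → 27 August 2019.
Appellate Stay Credit: +550 days → 27 February 2021.
Prosecution Delay Deduction: −355 days → 9 March 2020.

March 9, 2020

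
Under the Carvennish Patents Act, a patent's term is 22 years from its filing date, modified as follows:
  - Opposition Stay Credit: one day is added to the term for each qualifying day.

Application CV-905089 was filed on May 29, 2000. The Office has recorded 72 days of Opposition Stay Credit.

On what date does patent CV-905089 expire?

Base term: filing date + 22 years → 29 May 2022.
Opposition Stay Credit: +72 days → 9 August 2022.

August 9, 2022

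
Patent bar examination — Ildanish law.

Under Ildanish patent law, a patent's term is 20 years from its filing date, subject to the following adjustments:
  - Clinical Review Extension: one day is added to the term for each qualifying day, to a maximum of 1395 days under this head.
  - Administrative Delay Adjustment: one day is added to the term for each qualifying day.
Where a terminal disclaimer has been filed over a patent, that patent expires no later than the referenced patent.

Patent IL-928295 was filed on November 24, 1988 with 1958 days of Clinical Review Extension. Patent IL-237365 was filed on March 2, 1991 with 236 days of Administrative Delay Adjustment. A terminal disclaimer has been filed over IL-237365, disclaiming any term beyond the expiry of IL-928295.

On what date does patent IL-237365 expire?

October 24, 2011

Natural term of IL-237365:
  Base: filing + 20 years → 2 March 2011.
  Administrative Delay Adjustment: +236 days → 24 October 2011.
Expiry of referenced patent IL-928295:
  Base: filing + 20 years → 24 November 2008.
  Clinical Review Extension: 1958 days claimed exceeds the 1395-day cap, so +1395 days → 19 September 2012.
Terminal disclaimer: IL-237365 expires on the earlier of 24 October 2011 and 19 September 2012.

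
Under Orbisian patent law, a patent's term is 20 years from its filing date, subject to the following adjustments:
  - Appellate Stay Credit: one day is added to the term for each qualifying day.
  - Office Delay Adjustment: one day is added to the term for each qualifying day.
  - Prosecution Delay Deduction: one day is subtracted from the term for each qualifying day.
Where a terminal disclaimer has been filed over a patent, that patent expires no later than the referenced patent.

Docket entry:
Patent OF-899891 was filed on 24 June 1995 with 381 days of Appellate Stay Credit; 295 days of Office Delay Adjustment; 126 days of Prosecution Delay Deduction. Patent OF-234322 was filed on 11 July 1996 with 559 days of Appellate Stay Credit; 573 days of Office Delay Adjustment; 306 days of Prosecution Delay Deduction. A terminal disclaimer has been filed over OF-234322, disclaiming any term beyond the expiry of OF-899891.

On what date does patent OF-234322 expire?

December 25, 2016

Natural term of OF-234322:
  Base: filing + 20 years → 11 July 2016.
  Appellate Stay Credit: +559 days → 21 January 2018.
  Office Delay Adjustment: +573 days → 17 August 2019.
  Prosecution Delay Deduction: −306 days → 15 October 2018.
Expiry of referenced patent OF-899891:
  Base: filing + 20 years → 24 June 2015.
  Appellate Stay Credit: +381 days → 9 July 2016.
  Office Delay Adjustment: +295 days → 30 April 2017.
  Prosecution Delay Deduction: −126 days → 25 December 2016.
Terminal disclaimer: OF-234322 expires on the earlier of 15 October 2018 and 25 December 2016.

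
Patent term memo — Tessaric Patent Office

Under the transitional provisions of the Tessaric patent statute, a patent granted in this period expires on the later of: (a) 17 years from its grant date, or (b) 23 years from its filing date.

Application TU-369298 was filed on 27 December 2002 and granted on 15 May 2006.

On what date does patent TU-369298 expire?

(a) grant + 17 years → 15 May 2023.
(b) filing + 23 years → 27 December 2025.
Later of the two: 27 December 2025.

December 27, 2025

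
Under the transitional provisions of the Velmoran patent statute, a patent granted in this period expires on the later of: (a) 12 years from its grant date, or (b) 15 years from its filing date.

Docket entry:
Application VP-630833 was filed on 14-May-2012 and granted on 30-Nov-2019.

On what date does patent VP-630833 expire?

(a) grant + 12 years → 30 November 2031.
(b) filing + 15 years → 14 May 2027.
Later of the two: 30 November 2031.

2031-11-30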